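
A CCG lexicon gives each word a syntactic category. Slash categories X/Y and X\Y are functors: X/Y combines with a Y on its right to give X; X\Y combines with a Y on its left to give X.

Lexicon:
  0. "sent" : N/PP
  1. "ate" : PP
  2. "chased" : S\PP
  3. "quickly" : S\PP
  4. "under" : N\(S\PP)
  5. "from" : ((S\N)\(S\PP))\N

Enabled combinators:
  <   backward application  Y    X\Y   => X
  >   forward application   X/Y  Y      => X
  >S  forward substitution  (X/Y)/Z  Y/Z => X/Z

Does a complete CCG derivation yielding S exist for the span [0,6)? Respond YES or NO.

YES

[0,6] S   <
  [0,2] N   >
    [0,1] "sent" : N/PP
    [1,2] "ate" : PP
  [2,6] S\N   <
    [2,3] "chased" : S\PP
    [3,6] (S\N)\(S\PP)   <
      [3,5] N   <
        [3,4] "quickly" : S\PP
        [4,5] "under" : N\(S\PP)
      [5,6] "from" : ((S\N)\(S\PP))\N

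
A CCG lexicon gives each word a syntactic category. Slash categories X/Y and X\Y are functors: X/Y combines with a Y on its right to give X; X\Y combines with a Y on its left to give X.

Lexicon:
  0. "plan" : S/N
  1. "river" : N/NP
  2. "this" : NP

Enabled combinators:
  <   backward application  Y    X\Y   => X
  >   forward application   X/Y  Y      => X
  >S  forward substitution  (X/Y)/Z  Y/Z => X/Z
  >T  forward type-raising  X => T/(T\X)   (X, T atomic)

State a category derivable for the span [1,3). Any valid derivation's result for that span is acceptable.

N

[0,3] S   >
  [0,1] "plan" : S/N
  [1,3] N   >
    [1,2] "river" : N/NP
    [2,3] "this" : NP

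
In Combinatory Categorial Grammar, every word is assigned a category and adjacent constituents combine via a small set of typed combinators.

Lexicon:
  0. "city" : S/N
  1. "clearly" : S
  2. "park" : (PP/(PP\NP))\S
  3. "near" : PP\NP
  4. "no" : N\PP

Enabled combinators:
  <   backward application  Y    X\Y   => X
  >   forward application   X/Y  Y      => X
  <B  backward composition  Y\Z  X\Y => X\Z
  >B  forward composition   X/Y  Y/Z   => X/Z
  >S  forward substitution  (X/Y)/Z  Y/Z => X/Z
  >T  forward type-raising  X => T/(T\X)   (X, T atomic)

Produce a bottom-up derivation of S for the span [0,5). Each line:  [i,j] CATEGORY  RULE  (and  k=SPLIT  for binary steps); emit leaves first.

[0,5] S   >
  [0,1] "city" : S/N
  [1,5] N   <
    [1,4] PP   >
      [1,3] PP/(PP\NP)   <
        [1,2] "clearly" : S
        [2,3] "park" : (PP/(PP\NP))\S
      [3,4] "near" : PP\NP
    [4,5] "no" : N\PP

[0,1] S/N  lex  "city"
[1,2] S  lex  "clearly"
[2,3] (PP/(PP\NP))\S  lex  "park"
[1,3] PP/(PP\NP)  <  k=2
[3,4] PP\NP  lex  "near"
[1,4] PP  >  k=3
[4,5] N\PP  lex  "no"
[1,5] N  <  k=4
[0,5] S  >  k=1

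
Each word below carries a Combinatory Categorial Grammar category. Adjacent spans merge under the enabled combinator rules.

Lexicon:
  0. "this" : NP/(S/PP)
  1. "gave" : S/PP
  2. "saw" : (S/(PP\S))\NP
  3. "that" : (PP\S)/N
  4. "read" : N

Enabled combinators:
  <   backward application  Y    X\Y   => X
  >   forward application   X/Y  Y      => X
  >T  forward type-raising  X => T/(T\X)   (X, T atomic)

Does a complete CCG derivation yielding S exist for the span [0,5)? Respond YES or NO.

[0,5] S   >
  [0,3] S/(PP\S)   <
    [0,2] NP   >
      [0,1] "this" : NP/(S/PP)
      [1,2] "gave" : S/PP
    [2,3] "saw" : (S/(PP\S))\NP
  [3,5] PP\S   >
    [3,4] "that" : (PP\S)/N
    [4,5] "read" : N

YES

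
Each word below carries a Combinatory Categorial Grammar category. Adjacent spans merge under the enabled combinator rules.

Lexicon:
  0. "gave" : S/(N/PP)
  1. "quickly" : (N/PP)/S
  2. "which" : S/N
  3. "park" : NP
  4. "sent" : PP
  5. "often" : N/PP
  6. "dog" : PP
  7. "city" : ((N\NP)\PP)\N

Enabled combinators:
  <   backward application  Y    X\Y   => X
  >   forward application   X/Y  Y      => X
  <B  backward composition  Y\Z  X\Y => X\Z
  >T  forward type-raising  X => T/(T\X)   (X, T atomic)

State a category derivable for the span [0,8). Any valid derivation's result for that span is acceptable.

S

[0,8] S   >
  [0,1] "gave" : S/(N/PP)
  [1,8] N/PP   >
    [1,2] "quickly" : (N/PP)/S
    [2,8] S   >
      [2,3] "which" : S/N
      [3,8] N   >
        [3,4] N/(N\NP)   >T
          [3,4] "park" : NP
        [4,8] N\NP   <
          [4,5] "sent" : PP
          [5,8] (N\NP)\PP   <
            [5,7] N   >
              [5,6] "often" : N/PP
              [6,7] "dog" : PP
            [7,8] "city" : ((N\NP)\PP)\N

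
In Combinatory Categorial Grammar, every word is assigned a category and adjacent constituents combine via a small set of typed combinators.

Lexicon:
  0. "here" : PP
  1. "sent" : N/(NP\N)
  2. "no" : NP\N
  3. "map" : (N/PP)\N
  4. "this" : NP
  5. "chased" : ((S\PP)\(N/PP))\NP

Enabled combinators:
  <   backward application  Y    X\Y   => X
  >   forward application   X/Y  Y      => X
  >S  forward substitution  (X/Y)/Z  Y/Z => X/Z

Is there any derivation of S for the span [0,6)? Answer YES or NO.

YES

[0,6] S   <
  [0,1] "here" : PP
  [1,6] S\PP   <
    [1,4] N/PP   <
      [1,3] N   >
        [1,2] "sent" : N/(NP\N)
        [2,3] "no" : NP\N
      [3,4] "map" : (N/PP)\N
    [4,6] (S\PP)\(N/PP)   <
      [4,5] "this" : NP
      [5,6] "chased" : ((S\PP)\(N/PP))\NP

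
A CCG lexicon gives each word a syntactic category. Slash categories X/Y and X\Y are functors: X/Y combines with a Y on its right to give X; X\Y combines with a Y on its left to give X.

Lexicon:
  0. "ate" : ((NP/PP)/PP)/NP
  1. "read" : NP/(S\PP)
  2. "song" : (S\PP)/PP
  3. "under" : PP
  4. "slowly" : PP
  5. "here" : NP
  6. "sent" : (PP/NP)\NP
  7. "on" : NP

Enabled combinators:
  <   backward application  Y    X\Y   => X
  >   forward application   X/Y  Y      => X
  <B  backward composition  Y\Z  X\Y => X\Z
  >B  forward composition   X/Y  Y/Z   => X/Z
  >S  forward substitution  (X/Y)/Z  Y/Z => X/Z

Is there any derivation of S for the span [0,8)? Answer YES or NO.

NO

((NP/PP)/PP)/NP NP/(S\PP) (S\PP)/PP PP PP NP (PP/NP)\NP NP
CKY chart[0,8] = {NP}; S ∉ chart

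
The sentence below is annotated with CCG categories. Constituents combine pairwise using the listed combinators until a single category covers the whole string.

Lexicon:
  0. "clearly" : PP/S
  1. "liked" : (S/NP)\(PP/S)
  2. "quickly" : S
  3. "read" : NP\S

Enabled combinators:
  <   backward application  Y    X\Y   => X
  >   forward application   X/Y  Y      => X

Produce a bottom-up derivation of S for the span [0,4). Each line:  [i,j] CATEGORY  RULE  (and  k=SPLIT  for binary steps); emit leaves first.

[0,4] S   >
  [0,2] S/NP   <
    [0,1] "clearly" : PP/S
    [1,2] "liked" : (S/NP)\(PP/S)
  [2,4] NP   <
    [2,3] "quickly" : S
    [3,4] "read" : NP\S

[0,1] PP/S  lex  "clearly"
[1,2] (S/NP)\(PP/S)  lex  "liked"
[0,2] S/NP  <  k=1
[2,3] S  lex  "quickly"
[3,4] NP\S  lex  "read"
[2,4] NP  <  k=3
[0,4] S  >  k=2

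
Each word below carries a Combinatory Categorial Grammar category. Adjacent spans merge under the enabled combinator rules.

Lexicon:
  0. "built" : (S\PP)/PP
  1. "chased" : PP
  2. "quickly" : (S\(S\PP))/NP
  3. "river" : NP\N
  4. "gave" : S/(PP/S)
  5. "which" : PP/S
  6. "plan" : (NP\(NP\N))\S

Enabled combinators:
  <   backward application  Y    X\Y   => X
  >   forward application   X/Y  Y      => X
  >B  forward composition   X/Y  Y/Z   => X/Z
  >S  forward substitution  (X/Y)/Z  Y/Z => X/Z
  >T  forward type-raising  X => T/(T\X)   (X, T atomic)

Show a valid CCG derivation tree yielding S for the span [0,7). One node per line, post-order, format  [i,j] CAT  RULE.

[0,1] (S\PP)/PP  lex  "built"
[1,2] PP  lex  "chased"
[0,2] S\PP  >  k=1
[2,3] (S\(S\PP))/NP  lex  "quickly"
[3,4] NP\N  lex  "river"
[4,5] S/(PP/S)  lex  "gave"
[5,6] PP/S  lex  "which"
[4,6] S  >  k=5
[6,7] (NP\(NP\N))\S  lex  "plan"
[4,7] NP\(NP\N)  <  k=6
[3,7] NP  <  k=4
[2,7] S\(S\PP)  >  k=3
[0,7] S  <  k=2

[0,7] S   <
  [0,2] S\PP   >
    [0,1] "built" : (S\PP)/PP
    [1,2] "chased" : PP
  [2,7] S\(S\PP)   >
    [2,3] "quickly" : (S\(S\PP))/NP
    [3,7] NP   <
      [3,4] "river" : NP\N
      [4,7] NP\(NP\N)   <
        [4,6] S   >
          [4,5] "gave" : S/(PP/S)
          [5,6] "which" : PP/S
        [6,7] "plan" : (NP\(NP\N))\S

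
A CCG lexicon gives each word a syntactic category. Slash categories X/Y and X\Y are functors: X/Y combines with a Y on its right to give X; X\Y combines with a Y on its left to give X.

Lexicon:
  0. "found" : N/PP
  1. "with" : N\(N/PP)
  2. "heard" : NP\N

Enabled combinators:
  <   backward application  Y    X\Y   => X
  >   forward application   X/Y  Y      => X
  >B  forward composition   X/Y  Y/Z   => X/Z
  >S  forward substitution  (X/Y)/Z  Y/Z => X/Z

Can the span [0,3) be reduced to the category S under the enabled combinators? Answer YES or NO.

NO

N/PP N\(N/PP) NP\N
CKY chart[0,3] = {NP}; S ∉ chart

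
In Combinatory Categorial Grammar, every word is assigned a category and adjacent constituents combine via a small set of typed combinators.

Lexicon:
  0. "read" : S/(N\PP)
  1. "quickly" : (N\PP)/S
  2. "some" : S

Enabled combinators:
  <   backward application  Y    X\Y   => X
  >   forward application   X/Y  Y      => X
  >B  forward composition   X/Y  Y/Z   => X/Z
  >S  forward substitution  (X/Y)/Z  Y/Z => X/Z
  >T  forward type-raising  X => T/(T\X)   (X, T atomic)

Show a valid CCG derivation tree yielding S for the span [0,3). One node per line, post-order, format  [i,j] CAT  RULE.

[0,1] S/(N\PP)  lex  "read"
[1,2] (N\PP)/S  lex  "quickly"
[2,3] S  lex  "some"
[1,3] N\PP  >  k=2
[0,3] S  >  k=1

[0,3] S   >
  [0,1] "read" : S/(N\PP)
  [1,3] N\PP   >
    [1,2] "quickly" : (N\PP)/S
    [2,3] "some" : S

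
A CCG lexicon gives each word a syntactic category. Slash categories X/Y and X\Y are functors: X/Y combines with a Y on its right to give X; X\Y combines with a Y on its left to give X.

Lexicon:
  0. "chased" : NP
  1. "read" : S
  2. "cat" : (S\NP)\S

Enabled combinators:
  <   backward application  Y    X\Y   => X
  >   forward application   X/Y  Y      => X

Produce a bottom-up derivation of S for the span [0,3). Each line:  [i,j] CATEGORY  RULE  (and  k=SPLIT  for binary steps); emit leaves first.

[0,3] S   <
  [0,1] "chased" : NP
  [1,3] S\NP   <
    [1,2] "read" : S
    [2,3] "cat" : (S\NP)\S

[0,1] NP  lex  "chased"
[1,2] S  lex  "read"
[2,3] (S\NP)\S  lex  "cat"
[1,3] S\NP  <  k=2
[0,3] S  <  k=1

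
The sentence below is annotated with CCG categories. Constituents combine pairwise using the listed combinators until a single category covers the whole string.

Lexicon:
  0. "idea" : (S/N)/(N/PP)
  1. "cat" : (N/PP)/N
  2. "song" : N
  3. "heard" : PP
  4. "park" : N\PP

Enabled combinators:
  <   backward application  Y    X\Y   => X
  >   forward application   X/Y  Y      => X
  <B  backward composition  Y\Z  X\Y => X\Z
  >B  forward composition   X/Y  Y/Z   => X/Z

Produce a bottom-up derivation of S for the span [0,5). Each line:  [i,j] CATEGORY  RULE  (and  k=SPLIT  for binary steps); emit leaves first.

[0,5] S   >
  [0,3] S/N   >
    [0,1] "idea" : (S/N)/(N/PP)
    [1,3] N/PP   >
      [1,2] "cat" : (N/PP)/N
      [2,3] "song" : N
  [3,5] N   <
    [3,4] "heard" : PP
    [4,5] "park" : N\PP

[0,1] (S/N)/(N/PP)  lex  "idea"
[1,2] (N/PP)/N  lex  "cat"
[2,3] N  lex  "song"
[1,3] N/PP  >  k=2
[0,3] S/N  >  k=1
[3,4] PP  lex  "heard"
[4,5] N\PP  lex  "park"
[3,5] N  <  k=4
[0,5] S  >  k=3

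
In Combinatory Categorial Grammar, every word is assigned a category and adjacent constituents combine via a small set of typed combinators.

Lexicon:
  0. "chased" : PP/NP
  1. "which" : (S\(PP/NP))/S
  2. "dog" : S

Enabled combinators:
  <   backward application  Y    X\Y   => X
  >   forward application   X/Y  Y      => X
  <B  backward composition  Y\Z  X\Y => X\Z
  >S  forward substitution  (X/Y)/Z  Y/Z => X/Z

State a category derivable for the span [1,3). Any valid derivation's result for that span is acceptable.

[0,3] S   <
  [0,1] "chased" : PP/NP
  [1,3] S\(PP/NP)   >
    [1,2] "which" : (S\(PP/NP))/S
    [2,3] "dog" : S

S\(PP/NP)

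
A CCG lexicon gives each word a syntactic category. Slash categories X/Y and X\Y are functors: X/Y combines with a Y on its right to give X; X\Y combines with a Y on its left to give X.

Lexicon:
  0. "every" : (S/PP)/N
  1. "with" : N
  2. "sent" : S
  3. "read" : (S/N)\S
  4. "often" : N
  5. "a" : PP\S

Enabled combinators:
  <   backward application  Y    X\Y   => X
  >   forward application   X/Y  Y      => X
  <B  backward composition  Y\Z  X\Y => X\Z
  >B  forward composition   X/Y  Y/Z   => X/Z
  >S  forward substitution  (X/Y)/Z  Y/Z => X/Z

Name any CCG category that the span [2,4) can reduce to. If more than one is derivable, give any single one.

S/N

[0,6] S   >
  [0,2] S/PP   >
    [0,1] "every" : (S/PP)/N
    [1,2] "with" : N
  [2,6] PP   <
    [2,5] S   >
      [2,4] S/N   <
        [2,3] "sent" : S
        [3,4] "read" : (S/N)\S
      [4,5] "often" : N
    [5,6] "a" : PP\S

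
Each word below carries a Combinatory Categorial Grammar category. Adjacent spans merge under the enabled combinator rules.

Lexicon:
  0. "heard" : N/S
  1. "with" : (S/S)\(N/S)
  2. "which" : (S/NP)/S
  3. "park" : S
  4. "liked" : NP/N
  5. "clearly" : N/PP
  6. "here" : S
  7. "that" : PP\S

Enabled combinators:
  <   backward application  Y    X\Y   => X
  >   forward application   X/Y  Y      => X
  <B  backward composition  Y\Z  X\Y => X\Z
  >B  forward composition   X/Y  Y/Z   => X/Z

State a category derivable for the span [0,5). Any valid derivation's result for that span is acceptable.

[0,8] S   >
  [0,5] S/N   >B
    [0,4] S/NP   >B
      [0,2] S/S   <
        [0,1] "heard" : N/S
        [1,2] "with" : (S/S)\(N/S)
      [2,4] S/NP   >
        [2,3] "which" : (S/NP)/S
        [3,4] "park" : S
    [4,5] "liked" : NP/N
  [5,8] N   >
    [5,6] "clearly" : N/PP
    [6,8] PP   <
      [6,7] "here" : S
      [7,8] "that" : PP\S

S/N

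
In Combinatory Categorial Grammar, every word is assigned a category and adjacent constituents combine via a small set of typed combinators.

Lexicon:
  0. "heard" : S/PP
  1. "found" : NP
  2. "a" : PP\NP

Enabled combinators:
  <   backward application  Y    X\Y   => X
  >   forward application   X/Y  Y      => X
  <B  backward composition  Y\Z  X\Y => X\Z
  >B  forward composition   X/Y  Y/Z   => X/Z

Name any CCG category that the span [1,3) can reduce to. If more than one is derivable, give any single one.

PP

[0,3] S   >
  [0,1] "heard" : S/PP
  [1,3] PP   <
    [1,2] "found" : NP
    [2,3] "a" : PP\NP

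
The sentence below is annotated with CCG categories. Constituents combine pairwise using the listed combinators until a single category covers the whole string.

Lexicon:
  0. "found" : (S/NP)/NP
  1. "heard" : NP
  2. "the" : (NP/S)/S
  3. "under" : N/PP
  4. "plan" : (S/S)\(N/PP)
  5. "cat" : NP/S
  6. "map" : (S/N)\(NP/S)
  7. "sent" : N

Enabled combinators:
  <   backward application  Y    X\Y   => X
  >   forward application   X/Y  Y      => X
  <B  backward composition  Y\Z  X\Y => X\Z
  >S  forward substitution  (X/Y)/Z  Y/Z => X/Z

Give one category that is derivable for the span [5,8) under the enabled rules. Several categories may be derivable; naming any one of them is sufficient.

S

[0,8] S   >
  [0,2] S/NP   >
    [0,1] "found" : (S/NP)/NP
    [1,2] "heard" : NP
  [2,8] NP   >
    [2,5] NP/S   >S
      [2,3] "the" : (NP/S)/S
      [3,5] S/S   <
        [3,4] "under" : N/PP
        [4,5] "plan" : (S/S)\(N/PP)
    [5,8] S   >
      [5,7] S/N   <
        [5,6] "cat" : NP/S
        [6,7] "map" : (S/N)\(NP/S)
      [7,8] "sent" : N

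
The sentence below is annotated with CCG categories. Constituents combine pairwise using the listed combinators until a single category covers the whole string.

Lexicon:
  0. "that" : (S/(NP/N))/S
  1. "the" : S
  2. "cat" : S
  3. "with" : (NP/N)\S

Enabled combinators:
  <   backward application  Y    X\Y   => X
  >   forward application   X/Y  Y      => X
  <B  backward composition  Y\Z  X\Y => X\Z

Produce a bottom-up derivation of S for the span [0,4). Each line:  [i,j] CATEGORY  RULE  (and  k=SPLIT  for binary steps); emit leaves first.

[0,1] (S/(NP/N))/S  lex  "that"
[1,2] S  lex  "the"
[0,2] S/(NP/N)  >  k=1
[2,3] S  lex  "cat"
[3,4] (NP/N)\S  lex  "with"
[2,4] NP/N  <  k=3
[0,4] S  >  k=2

[0,4] S   >
  [0,2] S/(NP/N)   >
    [0,1] "that" : (S/(NP/N))/S
    [1,2] "the" : S
  [2,4] NP/N   <
    [2,3] "cat" : S
    [3,4] "with" : (NP/N)\S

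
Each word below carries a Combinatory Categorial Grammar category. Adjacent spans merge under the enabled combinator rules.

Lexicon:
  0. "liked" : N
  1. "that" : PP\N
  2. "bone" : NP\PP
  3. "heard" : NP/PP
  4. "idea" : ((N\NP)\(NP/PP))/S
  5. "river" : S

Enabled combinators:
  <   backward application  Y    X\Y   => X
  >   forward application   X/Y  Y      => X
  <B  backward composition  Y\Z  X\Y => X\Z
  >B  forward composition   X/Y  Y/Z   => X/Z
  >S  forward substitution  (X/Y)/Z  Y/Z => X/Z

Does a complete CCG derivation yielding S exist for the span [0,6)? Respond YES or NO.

NO

N PP\N NP\PP NP/PP ((N\NP)\(NP/PP))/S S
CKY chart[0,6] = {N}; S ∉ chart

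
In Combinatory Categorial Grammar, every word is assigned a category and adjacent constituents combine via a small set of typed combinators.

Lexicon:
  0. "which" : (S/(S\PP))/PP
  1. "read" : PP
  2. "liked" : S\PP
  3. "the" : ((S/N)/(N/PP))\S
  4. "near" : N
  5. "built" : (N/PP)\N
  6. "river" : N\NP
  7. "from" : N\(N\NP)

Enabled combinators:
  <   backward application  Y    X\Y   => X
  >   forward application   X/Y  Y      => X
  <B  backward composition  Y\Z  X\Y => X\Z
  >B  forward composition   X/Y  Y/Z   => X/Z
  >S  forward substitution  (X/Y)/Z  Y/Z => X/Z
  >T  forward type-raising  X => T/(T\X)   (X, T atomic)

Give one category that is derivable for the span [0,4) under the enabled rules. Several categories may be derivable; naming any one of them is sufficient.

(S/N)/(N/PP)

[0,8] S   >
  [0,6] S/N   >
    [0,4] (S/N)/(N/PP)   <
      [0,3] S   >
        [0,2] S/(S\PP)   >
          [0,1] "which" : (S/(S\PP))/PP
          [1,2] "read" : PP
        [2,3] "liked" : S\PP
      [3,4] "the" : ((S/N)/(N/PP))\S
    [4,6] N/PP   <
      [4,5] "near" : N
      [5,6] "built" : (N/PP)\N
  [6,8] N   <
    [6,7] "river" : N\NP
    [7,8] "from" : N\(N\NP)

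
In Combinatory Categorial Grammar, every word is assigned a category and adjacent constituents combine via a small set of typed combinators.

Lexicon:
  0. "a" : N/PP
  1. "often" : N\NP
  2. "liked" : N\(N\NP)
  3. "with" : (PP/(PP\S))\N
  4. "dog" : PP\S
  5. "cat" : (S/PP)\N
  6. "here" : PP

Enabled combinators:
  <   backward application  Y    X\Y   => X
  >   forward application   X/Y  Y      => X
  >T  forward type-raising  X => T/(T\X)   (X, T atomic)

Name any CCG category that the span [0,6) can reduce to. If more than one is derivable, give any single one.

[0,7] S   >
  [0,6] S/PP   <
    [0,5] N   >
      [0,1] "a" : N/PP
      [1,5] PP   >
        [1,4] PP/(PP\S)   <
          [1,3] N   <
            [1,2] "often" : N\NP
            [2,3] "liked" : N\(N\NP)
          [3,4] "with" : (PP/(PP\S))\N
        [4,5] "dog" : PP\S
    [5,6] "cat" : (S/PP)\N
  [6,7] "here" : PP

S/PP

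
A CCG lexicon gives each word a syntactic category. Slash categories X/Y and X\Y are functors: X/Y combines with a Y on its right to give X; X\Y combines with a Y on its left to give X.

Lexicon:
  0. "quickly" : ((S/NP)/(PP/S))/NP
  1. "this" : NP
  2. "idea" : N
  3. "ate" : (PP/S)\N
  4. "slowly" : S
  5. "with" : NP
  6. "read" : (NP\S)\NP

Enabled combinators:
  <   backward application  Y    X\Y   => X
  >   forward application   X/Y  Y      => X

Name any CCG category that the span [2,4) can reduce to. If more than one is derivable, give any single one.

[0,7] S   >
  [0,4] S/NP   >
    [0,2] (S/NP)/(PP/S)   >
      [0,1] "quickly" : ((S/NP)/(PP/S))/NP
      [1,2] "this" : NP
    [2,4] PP/S   <
      [2,3] "idea" : N
      [3,4] "ate" : (PP/S)\N
  [4,7] NP   <
    [4,5] "slowly" : S
    [5,7] NP\S   <
      [5,6] "with" : NP
      [6,7] "read" : (NP\S)\NP

PP/S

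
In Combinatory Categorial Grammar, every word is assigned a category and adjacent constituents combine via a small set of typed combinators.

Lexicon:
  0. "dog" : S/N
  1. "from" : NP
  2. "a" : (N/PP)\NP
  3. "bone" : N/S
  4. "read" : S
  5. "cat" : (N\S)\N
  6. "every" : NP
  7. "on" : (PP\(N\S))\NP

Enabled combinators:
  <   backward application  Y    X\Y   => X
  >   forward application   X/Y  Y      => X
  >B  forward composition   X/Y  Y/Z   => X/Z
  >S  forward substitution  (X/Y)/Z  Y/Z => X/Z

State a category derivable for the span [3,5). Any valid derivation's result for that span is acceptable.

N

[0,8] S   >
  [0,1] "dog" : S/N
  [1,8] N   >
    [1,3] N/PP   <
      [1,2] "from" : NP
      [2,3] "a" : (N/PP)\NP
    [3,8] PP   <
      [3,6] N\S   <
        [3,5] N   >
          [3,4] "bone" : N/S
          [4,5] "read" : S
        [5,6] "cat" : (N\S)\N
      [6,8] PP\(N\S)   <
        [6,7] "every" : NP
        [7,8] "on" : (PP\(N\S))\NP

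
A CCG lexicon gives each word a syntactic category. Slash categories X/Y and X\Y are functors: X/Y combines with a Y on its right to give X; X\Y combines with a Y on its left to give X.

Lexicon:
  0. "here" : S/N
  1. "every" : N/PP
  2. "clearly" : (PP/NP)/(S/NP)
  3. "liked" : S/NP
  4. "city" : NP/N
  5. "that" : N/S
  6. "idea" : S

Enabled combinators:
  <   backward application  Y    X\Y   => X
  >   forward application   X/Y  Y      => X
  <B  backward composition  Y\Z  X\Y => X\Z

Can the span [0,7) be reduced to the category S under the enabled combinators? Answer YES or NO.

[0,7] S   >
  [0,1] "here" : S/N
  [1,7] N   >
    [1,2] "every" : N/PP
    [2,7] PP   >
      [2,4] PP/NP   >
        [2,3] "clearly" : (PP/NP)/(S/NP)
        [3,4] "liked" : S/NP
      [4,7] NP   >
        [4,5] "city" : NP/N
        [5,7] N   >
          [5,6] "that" : N/S
          [6,7] "idea" : S

YES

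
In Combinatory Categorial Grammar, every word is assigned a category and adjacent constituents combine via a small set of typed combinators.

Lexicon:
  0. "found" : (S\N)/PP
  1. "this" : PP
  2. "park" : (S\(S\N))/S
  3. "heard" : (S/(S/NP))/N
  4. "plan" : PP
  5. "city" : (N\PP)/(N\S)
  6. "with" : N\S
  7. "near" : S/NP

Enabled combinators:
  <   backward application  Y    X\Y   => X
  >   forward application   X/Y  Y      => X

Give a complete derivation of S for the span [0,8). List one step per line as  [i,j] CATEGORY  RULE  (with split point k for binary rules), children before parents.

[0,8] S   <
  [0,2] S\N   >
    [0,1] "found" : (S\N)/PP
    [1,2] "this" : PP
  [2,8] S\(S\N)   >
    [2,3] "park" : (S\(S\N))/S
    [3,8] S   >
      [3,7] S/(S/NP)   >
        [3,4] "heard" : (S/(S/NP))/N
        [4,7] N   <
          [4,5] "plan" : PP
          [5,7] N\PP   >
            [5,6] "city" : (N\PP)/(N\S)
            [6,7] "with" : N\S
      [7,8] "near" : S/NP

[0,1] (S\N)/PP  lex  "found"
[1,2] PP  lex  "this"
[0,2] S\N  >  k=1
[2,3] (S\(S\N))/S  lex  "park"
[3,4] (S/(S/NP))/N  lex  "heard"
[4,5] PP  lex  "plan"
[5,6] (N\PP)/(N\S)  lex  "city"
[6,7] N\S  lex  "with"
[5,7] N\PP  >  k=6
[4,7] N  <  k=5
[3,7] S/(S/NP)  >  k=4
[7,8] S/NP  lex  "near"
[3,8] S  >  k=7
[2,8] S\(S\N)  >  k=3
[0,8] S  <  k=2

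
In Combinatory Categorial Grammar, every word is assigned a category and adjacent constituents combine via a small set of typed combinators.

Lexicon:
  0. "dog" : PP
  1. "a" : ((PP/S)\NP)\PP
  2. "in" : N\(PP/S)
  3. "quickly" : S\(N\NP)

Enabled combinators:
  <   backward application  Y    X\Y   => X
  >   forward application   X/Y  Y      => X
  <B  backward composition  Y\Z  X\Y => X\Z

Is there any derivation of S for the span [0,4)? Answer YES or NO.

YES

[0,4] S   <
  [0,3] N\NP   <B
    [0,2] (PP/S)\NP   <
      [0,1] "dog" : PP
      [1,2] "a" : ((PP/S)\NP)\PP
    [2,3] "in" : N\(PP/S)
  [3,4] "quickly" : S\(N\NP)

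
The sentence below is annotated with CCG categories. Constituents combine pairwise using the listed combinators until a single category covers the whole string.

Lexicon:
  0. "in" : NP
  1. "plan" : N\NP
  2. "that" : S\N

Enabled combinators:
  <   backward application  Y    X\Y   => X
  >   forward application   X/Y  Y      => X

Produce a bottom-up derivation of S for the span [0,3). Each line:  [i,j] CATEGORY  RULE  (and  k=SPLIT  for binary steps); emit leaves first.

[0,3] S   <
  [0,2] N   <
    [0,1] "in" : NP
    [1,2] "plan" : N\NP
  [2,3] "that" : S\N

[0,1] NP  lex  "in"
[1,2] N\NP  lex  "plan"
[0,2] N  <  k=1
[2,3] S\N  lex  "that"
[0,3] S  <  k=2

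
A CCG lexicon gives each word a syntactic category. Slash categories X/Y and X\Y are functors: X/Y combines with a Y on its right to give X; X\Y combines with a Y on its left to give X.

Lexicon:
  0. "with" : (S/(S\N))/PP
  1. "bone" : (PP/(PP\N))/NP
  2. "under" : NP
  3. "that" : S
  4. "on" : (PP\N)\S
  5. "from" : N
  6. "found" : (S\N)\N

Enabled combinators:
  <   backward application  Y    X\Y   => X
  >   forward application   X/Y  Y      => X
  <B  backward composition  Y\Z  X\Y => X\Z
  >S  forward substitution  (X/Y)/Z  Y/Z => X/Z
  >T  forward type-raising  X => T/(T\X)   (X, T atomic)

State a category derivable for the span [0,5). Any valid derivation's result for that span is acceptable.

S/(S\N)

[0,7] S   >
  [0,5] S/(S\N)   >
    [0,1] "with" : (S/(S\N))/PP
    [1,5] PP   >
      [1,3] PP/(PP\N)   >
        [1,2] "bone" : (PP/(PP\N))/NP
        [2,3] "under" : NP
      [3,5] PP\N   <
        [3,4] "that" : S
        [4,5] "on" : (PP\N)\S
  [5,7] S\N   <
    [5,6] "from" : N
    [6,7] "found" : (S\N)\N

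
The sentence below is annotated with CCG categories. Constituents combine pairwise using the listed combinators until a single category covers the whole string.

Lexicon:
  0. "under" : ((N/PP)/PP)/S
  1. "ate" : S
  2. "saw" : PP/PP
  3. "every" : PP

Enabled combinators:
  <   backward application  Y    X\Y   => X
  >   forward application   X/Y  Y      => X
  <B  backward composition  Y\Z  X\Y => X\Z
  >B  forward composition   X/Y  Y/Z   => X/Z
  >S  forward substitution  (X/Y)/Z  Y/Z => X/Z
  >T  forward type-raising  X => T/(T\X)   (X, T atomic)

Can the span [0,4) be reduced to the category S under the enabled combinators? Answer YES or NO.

((N/PP)/PP)/S S PP/PP PP
CKY chart[0,4] = {(N/PP)/(PP\PP), N, N/(N\N), N/(PP\PP), N/PP, NP/(NP\N), PP/(PP\N), S/(S\N)}; S ∉ chart

NO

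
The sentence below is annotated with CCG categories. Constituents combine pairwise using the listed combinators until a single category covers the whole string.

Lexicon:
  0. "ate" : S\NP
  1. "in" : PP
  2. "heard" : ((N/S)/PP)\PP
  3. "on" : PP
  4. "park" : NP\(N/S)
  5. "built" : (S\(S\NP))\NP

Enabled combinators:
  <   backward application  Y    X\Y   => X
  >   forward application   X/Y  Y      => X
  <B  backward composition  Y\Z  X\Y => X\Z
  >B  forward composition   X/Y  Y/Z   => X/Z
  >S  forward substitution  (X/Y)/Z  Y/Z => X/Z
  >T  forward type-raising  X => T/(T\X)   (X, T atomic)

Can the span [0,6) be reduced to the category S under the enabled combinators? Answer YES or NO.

[0,6] S   <
  [0,1] "ate" : S\NP
  [1,6] S\(S\NP)   <
    [1,5] NP   <
      [1,4] N/S   >
        [1,3] (N/S)/PP   <
          [1,2] "in" : PP
          [2,3] "heard" : ((N/S)/PP)\PP
        [3,4] "on" : PP
      [4,5] "park" : NP\(N/S)
    [5,6] "built" : (S\(S\NP))\NP

YES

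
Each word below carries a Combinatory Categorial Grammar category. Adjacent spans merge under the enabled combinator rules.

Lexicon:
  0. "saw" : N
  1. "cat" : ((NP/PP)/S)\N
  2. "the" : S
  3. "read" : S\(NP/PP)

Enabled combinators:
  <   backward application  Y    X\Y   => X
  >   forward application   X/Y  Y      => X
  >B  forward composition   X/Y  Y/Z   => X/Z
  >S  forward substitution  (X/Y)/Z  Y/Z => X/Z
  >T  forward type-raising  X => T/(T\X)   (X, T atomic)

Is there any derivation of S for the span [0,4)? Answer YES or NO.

[0,4] S   <
  [0,3] NP/PP   >
    [0,2] (NP/PP)/S   <
      [0,1] "saw" : N
      [1,2] "cat" : ((NP/PP)/S)\N
    [2,3] "the" : S
  [3,4] "read" : S\(NP/PP)

YES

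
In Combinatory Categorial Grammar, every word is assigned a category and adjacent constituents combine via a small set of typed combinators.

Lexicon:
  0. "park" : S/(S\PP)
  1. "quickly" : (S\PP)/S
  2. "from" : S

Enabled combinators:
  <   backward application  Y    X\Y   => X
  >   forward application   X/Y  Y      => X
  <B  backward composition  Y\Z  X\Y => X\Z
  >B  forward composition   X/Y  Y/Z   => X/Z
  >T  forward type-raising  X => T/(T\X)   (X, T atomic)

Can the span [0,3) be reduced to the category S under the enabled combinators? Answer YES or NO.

[0,3] S   >
  [0,1] "park" : S/(S\PP)
  [1,3] S\PP   >
    [1,2] "quickly" : (S\PP)/S
    [2,3] "from" : S

YES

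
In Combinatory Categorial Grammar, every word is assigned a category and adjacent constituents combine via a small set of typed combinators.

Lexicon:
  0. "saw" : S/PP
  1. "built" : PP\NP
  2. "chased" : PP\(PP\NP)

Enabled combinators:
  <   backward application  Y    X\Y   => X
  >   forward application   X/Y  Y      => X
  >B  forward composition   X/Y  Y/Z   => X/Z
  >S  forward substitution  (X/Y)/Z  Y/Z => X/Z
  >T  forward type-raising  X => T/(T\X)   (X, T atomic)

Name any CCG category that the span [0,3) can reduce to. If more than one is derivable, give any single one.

S

[0,3] S   >
  [0,1] "saw" : S/PP
  [1,3] PP   <
    [1,2] "built" : PP\NP
    [2,3] "chased" : PP\(PP\NP)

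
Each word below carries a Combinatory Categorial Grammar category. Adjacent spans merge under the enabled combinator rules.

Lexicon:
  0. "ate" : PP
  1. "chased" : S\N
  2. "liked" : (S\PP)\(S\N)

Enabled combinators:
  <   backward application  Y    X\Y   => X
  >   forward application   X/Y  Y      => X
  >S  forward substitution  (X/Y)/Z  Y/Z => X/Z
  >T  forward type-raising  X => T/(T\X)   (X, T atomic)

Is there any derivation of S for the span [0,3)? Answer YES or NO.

[0,3] S   >
  [0,1] S/(S\PP)   >T
    [0,1] "ate" : PP
  [1,3] S\PP   <
    [1,2] "chased" : S\N
    [2,3] "liked" : (S\PP)\(S\N)

YES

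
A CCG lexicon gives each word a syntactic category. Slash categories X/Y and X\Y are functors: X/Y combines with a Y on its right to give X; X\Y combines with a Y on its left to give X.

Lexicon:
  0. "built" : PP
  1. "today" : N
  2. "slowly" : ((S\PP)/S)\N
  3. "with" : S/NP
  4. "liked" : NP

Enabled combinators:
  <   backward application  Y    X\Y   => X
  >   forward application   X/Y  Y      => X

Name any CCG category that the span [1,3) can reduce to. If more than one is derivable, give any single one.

[0,5] S   <
  [0,1] "built" : PP
  [1,5] S\PP   >
    [1,3] (S\PP)/S   <
      [1,2] "today" : N
      [2,3] "slowly" : ((S\PP)/S)\N
    [3,5] S   >
      [3,4] "with" : S/NP
      [4,5] "liked" : NP

(S\PP)/S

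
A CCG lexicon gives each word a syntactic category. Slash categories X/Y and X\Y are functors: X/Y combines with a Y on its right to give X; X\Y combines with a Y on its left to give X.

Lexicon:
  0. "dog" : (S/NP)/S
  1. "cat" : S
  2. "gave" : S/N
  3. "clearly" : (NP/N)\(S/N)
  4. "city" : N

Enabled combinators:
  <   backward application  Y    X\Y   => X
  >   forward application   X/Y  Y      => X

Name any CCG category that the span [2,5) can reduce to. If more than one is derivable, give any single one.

NP

[0,5] S   >
  [0,2] S/NP   >
    [0,1] "dog" : (S/NP)/S
    [1,2] "cat" : S
  [2,5] NP   >
    [2,4] NP/N   <
      [2,3] "gave" : S/N
      [3,4] "clearly" : (NP/N)\(S/N)
    [4,5] "city" : N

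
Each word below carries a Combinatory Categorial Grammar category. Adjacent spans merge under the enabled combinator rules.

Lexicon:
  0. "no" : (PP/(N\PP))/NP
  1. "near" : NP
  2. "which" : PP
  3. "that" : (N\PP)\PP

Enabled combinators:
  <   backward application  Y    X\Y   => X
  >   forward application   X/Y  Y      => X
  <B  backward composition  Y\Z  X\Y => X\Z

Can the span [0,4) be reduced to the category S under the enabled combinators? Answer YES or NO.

NO

(PP/(N\PP))/NP NP PP (N\PP)\PP
CKY chart[0,4] = {PP}; S ∉ chart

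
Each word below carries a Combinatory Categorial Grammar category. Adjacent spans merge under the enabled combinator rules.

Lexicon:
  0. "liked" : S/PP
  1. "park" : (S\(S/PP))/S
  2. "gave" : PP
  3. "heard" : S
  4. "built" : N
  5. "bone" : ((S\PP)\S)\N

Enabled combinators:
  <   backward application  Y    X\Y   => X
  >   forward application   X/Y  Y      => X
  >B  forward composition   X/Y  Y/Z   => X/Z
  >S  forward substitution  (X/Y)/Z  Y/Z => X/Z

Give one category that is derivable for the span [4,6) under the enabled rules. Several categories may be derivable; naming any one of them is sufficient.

[0,6] S   <
  [0,1] "liked" : S/PP
  [1,6] S\(S/PP)   >
    [1,2] "park" : (S\(S/PP))/S
    [2,6] S   <
      [2,3] "gave" : PP
      [3,6] S\PP   <
        [3,4] "heard" : S
        [4,6] (S\PP)\S   <
          [4,5] "built" : N
          [5,6] "bone" : ((S\PP)\S)\N

(S\PP)\S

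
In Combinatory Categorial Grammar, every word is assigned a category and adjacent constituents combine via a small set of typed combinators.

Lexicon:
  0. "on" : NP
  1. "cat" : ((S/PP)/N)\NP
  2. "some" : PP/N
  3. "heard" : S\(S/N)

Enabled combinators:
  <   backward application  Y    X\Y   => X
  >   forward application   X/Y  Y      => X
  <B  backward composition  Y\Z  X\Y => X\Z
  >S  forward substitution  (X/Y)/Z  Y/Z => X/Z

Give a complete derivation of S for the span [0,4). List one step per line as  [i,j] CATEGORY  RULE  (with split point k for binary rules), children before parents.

[0,4] S   <
  [0,3] S/N   >S
    [0,2] (S/PP)/N   <
      [0,1] "on" : NP
      [1,2] "cat" : ((S/PP)/N)\NP
    [2,3] "some" : PP/N
  [3,4] "heard" : S\(S/N)

[0,1] NP  lex  "on"
[1,2] ((S/PP)/N)\NP  lex  "cat"
[0,2] (S/PP)/N  <  k=1
[2,3] PP/N  lex  "some"
[0,3] S/N  >S  k=2
[3,4] S\(S/N)  lex  "heard"
[0,4] S  <  k=3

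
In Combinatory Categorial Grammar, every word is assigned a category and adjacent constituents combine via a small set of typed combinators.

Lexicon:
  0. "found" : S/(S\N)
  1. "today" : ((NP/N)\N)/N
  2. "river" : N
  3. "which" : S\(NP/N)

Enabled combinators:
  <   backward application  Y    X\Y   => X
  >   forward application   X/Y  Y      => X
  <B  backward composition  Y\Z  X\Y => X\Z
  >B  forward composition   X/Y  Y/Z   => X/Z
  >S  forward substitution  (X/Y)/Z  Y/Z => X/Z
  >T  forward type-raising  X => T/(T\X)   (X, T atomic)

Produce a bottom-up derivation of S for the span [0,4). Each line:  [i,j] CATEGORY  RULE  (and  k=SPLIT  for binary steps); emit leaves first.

[0,1] S/(S\N)  lex  "found"
[1,2] ((NP/N)\N)/N  lex  "today"
[2,3] N  lex  "river"
[1,3] (NP/N)\N  >  k=2
[3,4] S\(NP/N)  lex  "which"
[1,4] S\N  <B  k=3
[0,4] S  >  k=1

[0,4] S   >
  [0,1] "found" : S/(S\N)
  [1,4] S\N   <B
    [1,3] (NP/N)\N   >
      [1,2] "today" : ((NP/N)\N)/N
      [2,3] "river" : N
    [3,4] "which" : S\(NP/N)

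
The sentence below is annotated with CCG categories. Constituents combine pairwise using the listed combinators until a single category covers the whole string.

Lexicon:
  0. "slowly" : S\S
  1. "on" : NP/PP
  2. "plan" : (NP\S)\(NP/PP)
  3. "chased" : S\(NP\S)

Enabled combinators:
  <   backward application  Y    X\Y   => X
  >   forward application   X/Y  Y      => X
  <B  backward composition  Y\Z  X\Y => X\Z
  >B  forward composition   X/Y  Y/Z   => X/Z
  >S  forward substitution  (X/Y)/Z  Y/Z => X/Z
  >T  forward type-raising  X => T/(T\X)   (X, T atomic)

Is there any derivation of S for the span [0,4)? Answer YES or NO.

[0,4] S   <
  [0,3] NP\S   <B
    [0,1] "slowly" : S\S
    [1,3] NP\S   <
      [1,2] "on" : NP/PP
      [2,3] "plan" : (NP\S)\(NP/PP)
  [3,4] "chased" : S\(NP\S)

YES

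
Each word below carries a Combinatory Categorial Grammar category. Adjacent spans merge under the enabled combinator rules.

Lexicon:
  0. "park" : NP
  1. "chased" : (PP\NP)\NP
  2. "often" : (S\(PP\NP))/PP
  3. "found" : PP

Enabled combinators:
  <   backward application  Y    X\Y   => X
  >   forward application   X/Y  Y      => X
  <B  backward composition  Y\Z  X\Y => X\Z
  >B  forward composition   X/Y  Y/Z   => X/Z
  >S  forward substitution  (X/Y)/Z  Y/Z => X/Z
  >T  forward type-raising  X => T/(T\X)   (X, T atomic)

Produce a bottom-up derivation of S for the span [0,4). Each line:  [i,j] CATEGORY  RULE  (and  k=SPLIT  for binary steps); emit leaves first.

[0,4] S   <
  [0,2] PP\NP   <
    [0,1] "park" : NP
    [1,2] "chased" : (PP\NP)\NP
  [2,4] S\(PP\NP)   >
    [2,3] "often" : (S\(PP\NP))/PP
    [3,4] "found" : PP

[0,1] NP  lex  "park"
[1,2] (PP\NP)\NP  lex  "chased"
[0,2] PP\NP  <  k=1
[2,3] (S\(PP\NP))/PP  lex  "often"
[3,4] PP  lex  "found"
[2,4] S\(PP\NP)  >  k=3
[0,4] S  <  k=2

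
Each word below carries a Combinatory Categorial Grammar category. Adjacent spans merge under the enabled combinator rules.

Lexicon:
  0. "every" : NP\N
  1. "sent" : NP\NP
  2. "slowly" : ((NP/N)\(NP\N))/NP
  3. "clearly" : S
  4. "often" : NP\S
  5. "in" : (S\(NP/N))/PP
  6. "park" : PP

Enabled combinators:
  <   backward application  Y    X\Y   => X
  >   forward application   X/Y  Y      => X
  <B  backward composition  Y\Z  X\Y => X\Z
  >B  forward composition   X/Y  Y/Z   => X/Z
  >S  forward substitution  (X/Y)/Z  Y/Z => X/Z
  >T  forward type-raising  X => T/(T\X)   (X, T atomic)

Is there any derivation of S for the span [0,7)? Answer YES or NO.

YES

[0,7] S   <
  [0,5] NP/N   <
    [0,2] NP\N   <B
      [0,1] "every" : NP\N
      [1,2] "sent" : NP\NP
    [2,5] (NP/N)\(NP\N)   >
      [2,3] "slowly" : ((NP/N)\(NP\N))/NP
      [3,5] NP   >
        [3,4] NP/(NP\S)   >T
          [3,4] "clearly" : S
        [4,5] "often" : NP\S
  [5,7] S\(NP/N)   >
    [5,6] "in" : (S\(NP/N))/PP
    [6,7] "park" : PP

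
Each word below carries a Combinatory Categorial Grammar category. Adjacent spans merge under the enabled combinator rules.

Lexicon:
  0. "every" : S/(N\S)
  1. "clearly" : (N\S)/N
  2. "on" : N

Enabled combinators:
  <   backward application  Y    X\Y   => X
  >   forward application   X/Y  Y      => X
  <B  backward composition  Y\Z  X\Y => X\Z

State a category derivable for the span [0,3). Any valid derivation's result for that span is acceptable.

S

[0,3] S   >
  [0,1] "every" : S/(N\S)
  [1,3] N\S   >
    [1,2] "clearly" : (N\S)/N
    [2,3] "on" : N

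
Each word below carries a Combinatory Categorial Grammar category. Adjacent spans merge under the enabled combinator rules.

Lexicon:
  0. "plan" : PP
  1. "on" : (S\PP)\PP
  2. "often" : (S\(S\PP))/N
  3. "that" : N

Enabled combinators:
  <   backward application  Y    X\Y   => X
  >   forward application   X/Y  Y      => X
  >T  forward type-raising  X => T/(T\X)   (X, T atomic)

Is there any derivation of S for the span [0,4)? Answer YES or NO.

YES

[0,4] S   <
  [0,2] S\PP   <
    [0,1] "plan" : PP
    [1,2] "on" : (S\PP)\PP
  [2,4] S\(S\PP)   >
    [2,3] "often" : (S\(S\PP))/N
    [3,4] "that" : N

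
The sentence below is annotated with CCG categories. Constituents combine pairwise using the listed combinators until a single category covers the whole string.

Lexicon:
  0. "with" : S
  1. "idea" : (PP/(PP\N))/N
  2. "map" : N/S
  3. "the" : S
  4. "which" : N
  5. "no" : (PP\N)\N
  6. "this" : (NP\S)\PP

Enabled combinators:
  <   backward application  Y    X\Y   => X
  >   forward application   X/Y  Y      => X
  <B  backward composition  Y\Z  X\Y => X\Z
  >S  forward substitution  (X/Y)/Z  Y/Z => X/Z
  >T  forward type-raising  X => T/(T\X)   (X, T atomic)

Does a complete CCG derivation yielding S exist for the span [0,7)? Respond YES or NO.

S (PP/(PP\N))/N N/S S N (PP\N)\N (NP\S)\PP
CKY chart[0,7] = {N/(N\NP), NP, NP/(NP\NP), PP/(PP\NP), S/(S\NP)}; S ∉ chart

NO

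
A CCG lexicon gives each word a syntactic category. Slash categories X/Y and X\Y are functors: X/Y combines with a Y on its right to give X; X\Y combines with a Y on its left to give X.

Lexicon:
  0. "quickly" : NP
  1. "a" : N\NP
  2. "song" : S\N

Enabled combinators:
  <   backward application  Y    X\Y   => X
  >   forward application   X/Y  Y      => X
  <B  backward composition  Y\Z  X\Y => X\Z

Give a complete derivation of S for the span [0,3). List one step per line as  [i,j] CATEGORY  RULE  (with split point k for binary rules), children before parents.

[0,1] NP  lex  "quickly"
[1,2] N\NP  lex  "a"
[2,3] S\N  lex  "song"
[1,3] S\NP  <B  k=2
[0,3] S  <  k=1

[0,3] S   <
  [0,1] "quickly" : NP
  [1,3] S\NP   <B
    [1,2] "a" : N\NP
    [2,3] "song" : S\N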